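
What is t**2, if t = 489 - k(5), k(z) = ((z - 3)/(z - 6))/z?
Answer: 5987809/25 ≈ 2.3951e+5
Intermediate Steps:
k(z) = (-3 + z)/(z*(-6 + z)) (k(z) = ((-3 + z)/(-6 + z))/z = (-3 + z)/(z*(-6 + z)))
t = 2447/5 (t = 489 - (-3 + 5)/(5*(-6 + 5)) = 489 - 2/(5*(-1)) = 489 - (-1)*2/5 = 489 - 1*(-2/5) = 489 + 2/5 = 2447/5 ≈ 489.40)
t**2 = (2447/5)**2 = 5987809/25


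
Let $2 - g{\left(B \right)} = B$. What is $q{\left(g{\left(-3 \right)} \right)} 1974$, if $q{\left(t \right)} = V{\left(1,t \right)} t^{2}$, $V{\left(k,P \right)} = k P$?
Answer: $246750$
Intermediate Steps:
$V{\left(k,P \right)} = P k$
$g{\left(B \right)} = 2 - B$
$q{\left(t \right)} = t^{3}$ ($q{\left(t \right)} = t 1 t^{2} = t t^{2} = t^{3}$)
$q{\left(g{\left(-3 \right)} \right)} 1974 = \left(2 - -3\right)^{3} \cdot 1974 = \left(2 + 3\right)^{3} \cdot 1974 = 5^{3} \cdot 1974 = 125 \cdot 1974 = 246750$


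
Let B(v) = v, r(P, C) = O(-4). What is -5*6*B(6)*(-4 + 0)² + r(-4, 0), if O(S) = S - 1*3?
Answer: -2887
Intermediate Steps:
O(S) = -3 + S (O(S) = S - 3 = -3 + S)
r(P, C) = -7 (r(P, C) = -3 - 4 = -7)
-5*6*B(6)*(-4 + 0)² + r(-4, 0) = -5*6*6*(-4 + 0)² - 7 = -180*(-4)² - 7 = -180*16 - 7 = -5*576 - 7 = -2880 - 7 = -2887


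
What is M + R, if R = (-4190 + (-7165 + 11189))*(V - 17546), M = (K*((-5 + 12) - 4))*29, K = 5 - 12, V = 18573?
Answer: -171091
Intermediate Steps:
K = -7
M = -609 (M = -7*((-5 + 12) - 4)*29 = -7*(7 - 4)*29 = -7*3*29 = -21*29 = -609)
R = -170482 (R = (-4190 + (-7165 + 11189))*(18573 - 17546) = (-4190 + 4024)*1027 = -166*1027 = -170482)
M + R = -609 - 170482 = -171091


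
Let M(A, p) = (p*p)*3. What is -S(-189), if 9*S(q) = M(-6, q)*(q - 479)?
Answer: 7953876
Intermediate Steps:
M(A, p) = 3*p² (M(A, p) = p²*3 = 3*p²)
S(q) = q²*(-479 + q)/3 (S(q) = ((3*q²)*(q - 479))/9 = ((3*q²)*(-479 + q))/9 = (3*q²*(-479 + q))/9 = q²*(-479 + q)/3)
-S(-189) = -(-189)²*(-479 - 189)/3 = -35721*(-668)/3 = -1*(-7953876) = 7953876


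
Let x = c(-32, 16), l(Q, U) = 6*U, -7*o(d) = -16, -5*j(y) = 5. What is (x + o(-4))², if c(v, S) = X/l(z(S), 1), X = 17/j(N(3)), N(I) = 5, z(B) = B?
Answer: 529/1764 ≈ 0.29989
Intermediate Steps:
j(y) = -1 (j(y) = -⅕*5 = -1)
o(d) = 16/7 (o(d) = -⅐*(-16) = 16/7)
X = -17 (X = 17/(-1) = 17*(-1) = -17)
c(v, S) = -17/6 (c(v, S) = -17/(6*1) = -17/6)
x = -17/6 ≈ -2.8333
(x + o(-4))² = (-17/6 + 16/7)² = (-23/42)² = 529/1764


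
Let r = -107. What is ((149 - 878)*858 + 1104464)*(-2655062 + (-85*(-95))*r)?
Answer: -1685579329434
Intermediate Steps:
((149 - 878)*858 + 1104464)*(-2655062 + (-85*(-95))*r) = ((149 - 878)*858 + 1104464)*(-2655062 - 85*(-95)*(-107)) = (-729*858 + 1104464)*(-2655062 + 8075*(-107)) = (-625482 + 1104464)*(-2655062 - 864025) = 478982*(-3519087) = -1685579329434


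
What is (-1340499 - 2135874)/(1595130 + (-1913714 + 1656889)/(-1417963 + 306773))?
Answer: -772582182774/354498552305 ≈ -2.1794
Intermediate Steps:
(-1340499 - 2135874)/(1595130 + (-1913714 + 1656889)/(-1417963 + 306773)) = -3476373/(1595130 - 256825/(-1111190)) = -3476373/(1595130 - 256825*(-1/1111190)) = -3476373/(1595130 + 51365/222238) = -3476373/354498552305/222238 = -3476373*222238/354498552305 = -772582182774/354498552305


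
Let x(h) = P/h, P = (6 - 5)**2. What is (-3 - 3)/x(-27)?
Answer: 162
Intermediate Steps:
P = 1 (P = 1**2 = 1)
x(h) = 1/h
(-3 - 3)/x(-27) = (-3 - 3)/(1/(-27)) = -6/(-1/27) = -27*(-6) = 162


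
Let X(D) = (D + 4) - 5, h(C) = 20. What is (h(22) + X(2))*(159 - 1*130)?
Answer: 609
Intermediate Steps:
X(D) = -1 + D (X(D) = (4 + D) - 5 = -1 + D)
(h(22) + X(2))*(159 - 1*130) = (20 + (-1 + 2))*(159 - 1*130) = (20 + 1)*(159 - 130) = 21*29 = 609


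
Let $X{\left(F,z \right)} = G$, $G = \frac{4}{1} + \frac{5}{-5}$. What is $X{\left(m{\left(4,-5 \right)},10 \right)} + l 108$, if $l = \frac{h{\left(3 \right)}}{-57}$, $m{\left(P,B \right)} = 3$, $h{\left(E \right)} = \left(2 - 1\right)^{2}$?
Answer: $\frac{21}{19} \approx 1.1053$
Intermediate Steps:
$h{\left(E \right)} = 1$ ($h{\left(E \right)} = 1^{2} = 1$)
$l = - \frac{1}{57}$ ($l = 1 \frac{1}{-57} = 1 \left(- \frac{1}{57}\right) = - \frac{1}{57} \approx -0.017544$)
$G = 3$ ($G = 4 \cdot 1 + 5 \left(- \frac{1}{5}\right) = 4 - 1 = 3$)
$X{\left(F,z \right)} = 3$
$X{\left(m{\left(4,-5 \right)},10 \right)} + l 108 = 3 - \frac{36}{19} = \frac{21}{19}$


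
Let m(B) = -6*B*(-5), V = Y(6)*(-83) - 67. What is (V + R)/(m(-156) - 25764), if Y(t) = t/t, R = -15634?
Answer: 3946/7611 ≈ 0.51846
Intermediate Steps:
Y(t) = 1
V = -150 (V = 1*(-83) - 67 = -83 - 67 = -150)
m(B) = 30*B
(V + R)/(m(-156) - 25764) = (-150 - 15634)/(30*(-156) - 25764) = -15784/(-4680 - 25764) = -15784/(-30444) = -15784*(-1/30444) = 3946/7611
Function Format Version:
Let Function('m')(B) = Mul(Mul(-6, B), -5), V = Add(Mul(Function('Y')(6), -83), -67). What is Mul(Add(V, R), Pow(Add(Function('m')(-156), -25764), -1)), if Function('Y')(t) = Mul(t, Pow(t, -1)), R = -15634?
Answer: Rational(3946, 7611) ≈ 0.51846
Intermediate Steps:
Function('Y')(t) = 1
V = -150 (V = Add(Mul(1, -83), -67) = Add(-83, -67) = -150)
Function('m')(B) = Mul(30, B)
Mul(Add(V, R), Pow(Add(Function('m')(-156), -25764), -1)) = Mul(Add(-150, -15634), Pow(Add(Mul(30, -156), -25764), -1)) = Mul(-15784, Pow(Add(-4680, -25764), -1)) = Mul(-15784, Pow(-30444, -1)) = Mul(-15784, Rational(-1, 30444)) = Rational(3946, 7611)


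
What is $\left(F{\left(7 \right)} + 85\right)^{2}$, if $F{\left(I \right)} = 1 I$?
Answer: $8464$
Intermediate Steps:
$F{\left(I \right)} = I$
$\left(F{\left(7 \right)} + 85\right)^{2} = \left(7 + 85\right)^{2} = 92^{2} = 8464$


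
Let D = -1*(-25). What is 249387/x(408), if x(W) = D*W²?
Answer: 83129/1387200 ≈ 0.059926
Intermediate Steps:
D = 25
x(W) = 25*W²
249387/x(408) = 249387/((25*408²)) = 249387/((25*166464)) = 249387/4161600 = 249387*(1/4161600) = 83129/1387200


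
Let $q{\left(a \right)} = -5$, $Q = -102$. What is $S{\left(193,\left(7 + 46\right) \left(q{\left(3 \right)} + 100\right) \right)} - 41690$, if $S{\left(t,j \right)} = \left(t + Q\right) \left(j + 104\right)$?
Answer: $425959$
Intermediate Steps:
$S{\left(t,j \right)} = \left(-102 + t\right) \left(104 + j\right)$ ($S{\left(t,j \right)} = \left(t - 102\right) \left(j + 104\right) = \left(-102 + t\right) \left(104 + j\right)$)
$S{\left(193,\left(7 + 46\right) \left(q{\left(3 \right)} + 100\right) \right)} - 41690 = \left(-10608 - 102 \left(7 + 46\right) \left(-5 + 100\right) + 104 \cdot 193 + \left(7 + 46\right) \left(-5 + 100\right) 193\right) - 41690 = \left(-10608 - 102 \cdot 53 \cdot 95 + 20072 + 53 \cdot 95 \cdot 193\right) - 41690 = \left(-10608 - 513570 + 20072 + 5035 \cdot 193\right) - 41690 = \left(-10608 - 513570 + 20072 + 971755\right) - 41690 = 467649 - 41690 = 425959$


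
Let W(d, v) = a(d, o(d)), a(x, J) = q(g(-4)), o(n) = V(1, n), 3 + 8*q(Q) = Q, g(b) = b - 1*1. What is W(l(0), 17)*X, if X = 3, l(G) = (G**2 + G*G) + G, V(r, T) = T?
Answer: -3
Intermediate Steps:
g(b) = -1 + b (g(b) = b - 1 = -1 + b)
q(Q) = -3/8 + Q/8
o(n) = n
a(x, J) = -1 (a(x, J) = -3/8 + (-1 - 4)/8 = -3/8 + (1/8)*(-5) = -3/8 - 5/8 = -1)
l(G) = G + 2*G**2 (l(G) = (G**2 + G**2) + G = 2*G**2 + G = G + 2*G**2)
W(d, v) = -1
W(l(0), 17)*X = -1*3 = -3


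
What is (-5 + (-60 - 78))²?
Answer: 20449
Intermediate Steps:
(-5 + (-60 - 78))² = (-5 - 138)² = (-143)² = 20449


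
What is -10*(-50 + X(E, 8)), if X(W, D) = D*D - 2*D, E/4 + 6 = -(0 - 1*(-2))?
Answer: 20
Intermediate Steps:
E = -32 (E = -24 + 4*(-(0 - 1*(-2))) = -24 + 4*(-(0 + 2)) = -24 + 4*(-1*2) = -24 + 4*(-2) = -24 - 8 = -32)
X(W, D) = D² - 2*D
-10*(-50 + X(E, 8)) = -10*(-50 + 8*(-2 + 8)) = -10*(-50 + 8*6) = -10*(-50 + 48) = -10*(-2) = 20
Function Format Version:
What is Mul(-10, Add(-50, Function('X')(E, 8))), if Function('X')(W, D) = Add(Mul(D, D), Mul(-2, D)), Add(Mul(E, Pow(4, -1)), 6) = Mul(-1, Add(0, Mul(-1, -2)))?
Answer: 20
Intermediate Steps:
E = -32 (E = Add(-24, Mul(4, Mul(-1, Add(0, Mul(-1, -2))))) = Add(-24, Mul(4, Mul(-1, Add(0, 2)))) = Add(-24, Mul(4, Mul(-1, 2))) = Add(-24, Mul(4, -2)) = Add(-24, -8) = -32)
Function('X')(W, D) = Add(Pow(D, 2), Mul(-2, D))
Mul(-10, Add(-50, Function('X')(E, 8))) = Mul(-10, Add(-50, Mul(8, Add(-2, 8)))) = Mul(-10, Add(-50, Mul(8, 6))) = Mul(-10, Add(-50, 48)) = Mul(-10, -2) = 20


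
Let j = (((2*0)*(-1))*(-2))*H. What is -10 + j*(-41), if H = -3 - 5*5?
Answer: -10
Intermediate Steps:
H = -28 (H = -3 - 25 = -28)
j = 0 (j = (((2*0)*(-1))*(-2))*(-28) = ((0*(-1))*(-2))*(-28) = (0*(-2))*(-28) = 0*(-28) = 0)
-10 + j*(-41) = -10 + 0*(-41) = -10 + 0 = -10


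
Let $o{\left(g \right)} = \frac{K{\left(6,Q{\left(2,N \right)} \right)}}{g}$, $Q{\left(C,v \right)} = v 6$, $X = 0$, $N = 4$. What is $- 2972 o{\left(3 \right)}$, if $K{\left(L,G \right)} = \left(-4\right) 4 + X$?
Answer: $\frac{47552}{3} \approx 15851.0$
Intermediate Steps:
$Q{\left(C,v \right)} = 6 v$
$K{\left(L,G \right)} = -16$ ($K{\left(L,G \right)} = \left(-4\right) 4 + 0 = -16 + 0 = -16$)
$o{\left(g \right)} = - \frac{16}{g}$
$- 2972 o{\left(3 \right)} = - 2972 \left(- \frac{16}{3}\right) = - 2972 \left(\left(-16\right) \frac{1}{3}\right) = \left(-2972\right) \left(- \frac{16}{3}\right) = \frac{47552}{3}$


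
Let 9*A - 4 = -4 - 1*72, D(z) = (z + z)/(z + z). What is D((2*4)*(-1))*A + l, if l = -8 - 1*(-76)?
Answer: 60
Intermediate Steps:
D(z) = 1 (D(z) = (2*z)/((2*z)) = (2*z)*(1/(2*z)) = 1)
A = -8 (A = 4/9 + (-4 - 1*72)/9 = 4/9 + (-4 - 72)/9 = 4/9 + (⅑)*(-76) = 4/9 - 76/9 = -8)
l = 68 (l = -8 + 76 = 68)
D((2*4)*(-1))*A + l = 1*(-8) + 68 = -8 + 68 = 60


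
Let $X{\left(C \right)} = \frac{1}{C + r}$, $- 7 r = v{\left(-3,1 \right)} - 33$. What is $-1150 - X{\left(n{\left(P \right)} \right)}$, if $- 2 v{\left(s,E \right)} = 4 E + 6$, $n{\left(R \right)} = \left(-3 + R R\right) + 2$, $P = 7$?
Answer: $- \frac{430107}{374} \approx -1150.0$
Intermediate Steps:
$n{\left(R \right)} = -1 + R^{2}$ ($n{\left(R \right)} = \left(-3 + R^{2}\right) + 2 = -1 + R^{2}$)
$v{\left(s,E \right)} = -3 - 2 E$ ($v{\left(s,E \right)} = - \frac{4 E + 6}{2} = - \frac{6 + 4 E}{2} = -3 - 2 E$)
$r = \frac{38}{7}$ ($r = - \frac{\left(-3 - 2\right) - 33}{7} = - \frac{-5 - 33}{7} = \left(- \frac{1}{7}\right) \left(-38\right) = \frac{38}{7} \approx 5.4286$)
$X{\left(C \right)} = \frac{1}{\frac{38}{7} + C}$ ($X{\left(C \right)} = \frac{1}{C + \frac{38}{7}} = \frac{1}{\frac{38}{7} + C}$)
$-1150 - X{\left(n{\left(P \right)} \right)} = -1150 - \frac{7}{38 + 7 \left(-1 + 7^{2}\right)} = -1150 - \frac{7}{38 + 7 \left(-1 + 49\right)} = -1150 - \frac{7}{38 + 7 \cdot 48} = -1150 - \frac{7}{38 + 336} = -1150 - \frac{7}{374} = - \frac{430107}{374}$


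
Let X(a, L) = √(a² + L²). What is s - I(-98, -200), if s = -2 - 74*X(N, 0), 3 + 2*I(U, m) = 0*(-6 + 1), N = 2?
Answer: -297/2 ≈ -148.50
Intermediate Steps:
X(a, L) = √(L² + a²)
I(U, m) = -3/2 (I(U, m) = -3/2 + (0*(-6 + 1))/2 = -3/2 + (0*(-5))/2 = -3/2 + (½)*0 = -3/2 + 0 = -3/2)
s = -150 (s = -2 - 74*√(0² + 2²) = -2 - 74*√(0 + 4) = -2 - 74*√4 = -2 - 74*2 = -2 - 148 = -150)
s - I(-98, -200) = -150 - 1*(-3/2) = -150 + 3/2 = -297/2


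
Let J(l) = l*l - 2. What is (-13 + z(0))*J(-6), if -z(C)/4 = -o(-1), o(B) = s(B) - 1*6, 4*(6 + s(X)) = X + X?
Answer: -2142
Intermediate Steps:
s(X) = -6 + X/2 (s(X) = -6 + (X + X)/4 = -6 + (2*X)/4 = -6 + X/2)
J(l) = -2 + l² (J(l) = l² - 2 = -2 + l²)
o(B) = -12 + B/2 (o(B) = (-6 + B/2) - 1*6 = (-6 + B/2) - 6 = -12 + B/2)
z(C) = -50 (z(C) = -(-4)*(-12 + (½)*(-1)) = -(-4)*(-12 - ½) = -(-4)*(-25)/2 = -4*25/2 = -50)
(-13 + z(0))*J(-6) = (-13 - 50)*(-2 + (-6)²) = -63*(-2 + 36) = -63*34 = -2142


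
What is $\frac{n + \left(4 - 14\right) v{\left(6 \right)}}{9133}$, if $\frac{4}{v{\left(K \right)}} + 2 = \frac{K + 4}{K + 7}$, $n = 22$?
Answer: $\frac{109}{18266} \approx 0.0059674$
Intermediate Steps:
$v{\left(K \right)} = \frac{4}{-2 + \frac{4 + K}{7 + K}}$ ($v{\left(K \right)} = \frac{4}{-2 + \frac{K + 4}{K + 7}} = \frac{4}{-2 + \frac{4 + K}{7 + K}}$)
$\frac{n + \left(4 - 14\right) v{\left(6 \right)}}{9133} = \frac{22 + \left(4 - 14\right) \frac{4 \left(-7 - 6\right)}{10 + 6}}{9133} = \left(22 + \left(4 - 14\right) \frac{4 \left(-7 - 6\right)}{16}\right) \frac{1}{9133} = \left(22 - 10 \cdot 4 \cdot \frac{1}{16} \left(-13\right)\right) \frac{1}{9133} = \left(22 - - \frac{65}{2}\right) \frac{1}{9133} = \left(22 + \frac{65}{2}\right) \frac{1}{9133} = \frac{109}{2} \cdot \frac{1}{9133} = \frac{109}{18266}$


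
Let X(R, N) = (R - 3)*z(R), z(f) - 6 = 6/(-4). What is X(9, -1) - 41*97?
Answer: -3950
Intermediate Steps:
z(f) = 9/2 (z(f) = 6 + 6/(-4) = 6 + 6*(-¼) = 6 - 3/2 = 9/2)
X(R, N) = -27/2 + 9*R/2 (X(R, N) = (R - 3)*(9/2) = (-3 + R)*(9/2) = -27/2 + 9*R/2)
X(9, -1) - 41*97 = (-27/2 + (9/2)*9) - 41*97 = (-27/2 + 81/2) - 3977 = 27 - 3977 = -3950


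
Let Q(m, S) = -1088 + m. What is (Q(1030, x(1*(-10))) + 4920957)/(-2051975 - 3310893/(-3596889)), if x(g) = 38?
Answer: -5899975827737/2460240998294 ≈ -2.3981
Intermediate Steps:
(Q(1030, x(1*(-10))) + 4920957)/(-2051975 - 3310893/(-3596889)) = ((-1088 + 1030) + 4920957)/(-2051975 - 3310893/(-3596889)) = (-58 + 4920957)/(-2051975 - 3310893*(-1/3596889)) = 4920899/(-2051975 + 1103631/1198963) = 4920899/(-2460240998294/1198963) = 4920899*(-1198963/2460240998294) = -5899975827737/2460240998294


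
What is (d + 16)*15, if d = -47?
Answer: -465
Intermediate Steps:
(d + 16)*15 = (-47 + 16)*15 = -31*15 = -465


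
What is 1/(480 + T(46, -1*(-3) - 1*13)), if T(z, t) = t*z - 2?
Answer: 1/18 ≈ 0.055556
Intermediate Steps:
T(z, t) = -2 + t*z
1/(480 + T(46, -1*(-3) - 1*13)) = 1/(480 + (-2 + (-1*(-3) - 1*13)*46)) = 1/(480 + (-2 + (3 - 13)*46)) = 1/(480 + (-2 - 10*46)) = 1/(480 + (-2 - 460)) = 1/(480 - 462) = 1/18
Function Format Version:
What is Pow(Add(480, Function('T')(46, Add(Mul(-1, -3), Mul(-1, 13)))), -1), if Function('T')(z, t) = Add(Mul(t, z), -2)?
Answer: Rational(1, 18) ≈ 0.055556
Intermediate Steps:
Function('T')(z, t) = Add(-2, Mul(t, z))
Pow(Add(480, Function('T')(46, Add(Mul(-1, -3), Mul(-1, 13)))), -1) = Pow(Add(480, Add(-2, Mul(Add(Mul(-1, -3), Mul(-1, 13)), 46))), -1) = Pow(Add(480, Add(-2, Mul(Add(3, -13), 46))), -1) = Pow(Add(480, Add(-2, Mul(-10, 46))), -1) = Pow(Add(480, Add(-2, -460)), -1) = Pow(Add(480, -462), -1) = Pow(18, -1) = Rational(1, 18)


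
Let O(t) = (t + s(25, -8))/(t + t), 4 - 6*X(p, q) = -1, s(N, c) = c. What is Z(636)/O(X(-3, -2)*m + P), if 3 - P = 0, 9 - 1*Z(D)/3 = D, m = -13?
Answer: -9306/5 ≈ -1861.2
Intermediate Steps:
Z(D) = 27 - 3*D
X(p, q) = ⅚ (X(p, q) = ⅔ - ⅙*(-1) = ⅔ + ⅙ = ⅚)
P = 3 (P = 3 - 1*0 = 3 + 0 = 3)
O(t) = (-8 + t)/(2*t) (O(t) = (t - 8)/(t + t) = (-8 + t)/((2*t)) = (-8 + t)*(1/(2*t)) = (-8 + t)/(2*t))
Z(636)/O(X(-3, -2)*m + P) = (27 - 3*636)/(((-8 + ((⅚)*(-13) + 3))/(2*((⅚)*(-13) + 3)))) = (27 - 1908)/(((-8 + (-65/6 + 3))/(2*(-65/6 + 3)))) = -1881*(-47/(3*(-8 - 47/6))) = -1881/((½)*(-6/47)*(-95/6)) = -1881/95/94 = -1881*94/95 = -9306/5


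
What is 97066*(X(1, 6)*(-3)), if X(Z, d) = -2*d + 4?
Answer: 2329584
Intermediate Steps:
X(Z, d) = 4 - 2*d
97066*(X(1, 6)*(-3)) = 97066*((4 - 2*6)*(-3)) = 97066*((4 - 12)*(-3)) = 97066*(-8*(-3)) = 97066*24 = 2329584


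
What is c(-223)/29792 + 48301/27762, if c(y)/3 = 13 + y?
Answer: 7252517/4219824 ≈ 1.7187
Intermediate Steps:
c(y) = 39 + 3*y (c(y) = 3*(13 + y) = 39 + 3*y)
c(-223)/29792 + 48301/27762 = (39 + 3*(-223))/29792 + 48301/27762 = (39 - 669)*(1/29792) + 48301*(1/27762) = -630*1/29792 + 48301/27762 = -45/2128 + 48301/27762 = 7252517/4219824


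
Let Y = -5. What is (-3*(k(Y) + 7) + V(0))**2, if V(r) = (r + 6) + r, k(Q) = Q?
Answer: 0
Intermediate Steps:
V(r) = 6 + 2*r (V(r) = (6 + r) + r = 6 + 2*r)
(-3*(k(Y) + 7) + V(0))**2 = (-3*(-5 + 7) + (6 + 2*0))**2 = (-3*2 + (6 + 0))**2 = (-6 + 6)**2 = 0**2 = 0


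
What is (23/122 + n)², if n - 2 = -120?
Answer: 206583129/14884 ≈ 13880.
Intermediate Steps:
n = -118 (n = 2 - 120 = -118)
(23/122 + n)² = (23/122 - 118)² = (-14373/122)² = 206583129/14884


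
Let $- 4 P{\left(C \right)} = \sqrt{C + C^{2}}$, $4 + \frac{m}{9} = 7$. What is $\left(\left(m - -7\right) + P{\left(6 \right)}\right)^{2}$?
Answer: $\frac{\left(136 - \sqrt{42}\right)^{2}}{16} \approx 1048.5$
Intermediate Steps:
$m = 27$ ($m = -36 + 9 \cdot 7 = -36 + 63 = 27$)
$P{\left(C \right)} = - \frac{\sqrt{C + C^{2}}}{4}$
$\left(\left(m - -7\right) + P{\left(6 \right)}\right)^{2} = \left(\left(27 - -7\right) - \frac{\sqrt{6 \left(1 + 6\right)}}{4}\right)^{2} = \left(\left(27 + 7\right) - \frac{\sqrt{6 \cdot 7}}{4}\right)^{2} = \left(34 - \frac{\sqrt{42}}{4}\right)^{2}$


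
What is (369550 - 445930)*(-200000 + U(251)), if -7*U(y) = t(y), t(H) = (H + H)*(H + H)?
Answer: 126180065520/7 ≈ 1.8026e+10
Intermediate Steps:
t(H) = 4*H² (t(H) = (2*H)*(2*H) = 4*H²)
U(y) = -4*y²/7
(369550 - 445930)*(-200000 + U(251)) = (369550 - 445930)*(-200000 - 4/7*251²) = -76380*(-200000 - 4/7*63001) = -76380*(-200000 - 252004/7) = -76380*(-1652004/7) = 126180065520/7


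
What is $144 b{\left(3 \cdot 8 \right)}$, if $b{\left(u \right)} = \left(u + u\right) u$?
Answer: $165888$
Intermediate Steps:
$b{\left(u \right)} = 2 u^{2}$ ($b{\left(u \right)} = 2 u u = 2 u^{2}$)
$144 b{\left(3 \cdot 8 \right)} = 144 \cdot 2 \left(3 \cdot 8\right)^{2} = 144 \cdot 2 \cdot 24^{2} = 144 \cdot 2 \cdot 576 = 144 \cdot 1152 = 165888$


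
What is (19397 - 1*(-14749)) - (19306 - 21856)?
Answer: 36696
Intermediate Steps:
(19397 - 1*(-14749)) - (19306 - 21856) = (19397 + 14749) - 1*(-2550) = 34146 + 2550 = 36696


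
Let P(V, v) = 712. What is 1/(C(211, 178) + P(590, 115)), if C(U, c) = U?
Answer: 1/923 ≈ 0.0010834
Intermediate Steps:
1/(C(211, 178) + P(590, 115)) = 1/(211 + 712) = 1/923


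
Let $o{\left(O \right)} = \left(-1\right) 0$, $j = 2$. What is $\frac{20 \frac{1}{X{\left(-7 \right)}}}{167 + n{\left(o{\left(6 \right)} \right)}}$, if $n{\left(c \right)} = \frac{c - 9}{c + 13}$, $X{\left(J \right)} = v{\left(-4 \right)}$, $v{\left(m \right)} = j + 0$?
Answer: $\frac{65}{1081} \approx 0.06013$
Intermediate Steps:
$o{\left(O \right)} = 0$
$v{\left(m \right)} = 2$ ($v{\left(m \right)} = 2 + 0 = 2$)
$X{\left(J \right)} = 2$
$n{\left(c \right)} = \frac{-9 + c}{13 + c}$
$\frac{20 \frac{1}{X{\left(-7 \right)}}}{167 + n{\left(o{\left(6 \right)} \right)}} = \frac{20 \cdot \frac{1}{2}}{167 + \frac{-9 + 0}{13 + 0}} = \frac{20 \cdot \frac{1}{2}}{167 + \frac{1}{13} \left(-9\right)} = \frac{1}{167 + \frac{1}{13} \left(-9\right)} 10 = \frac{1}{167 - \frac{9}{13}} \cdot 10 = \frac{1}{\frac{2162}{13}} \cdot 10 = \frac{13}{2162} \cdot 10 = \frac{65}{1081}$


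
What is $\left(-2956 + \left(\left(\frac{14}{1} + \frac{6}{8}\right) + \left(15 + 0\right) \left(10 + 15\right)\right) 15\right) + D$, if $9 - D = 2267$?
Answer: $\frac{2529}{4} \approx 632.25$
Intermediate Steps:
$D = -2258$ ($D = 9 - 2267 = -2258$)
$\left(-2956 + \left(\left(\frac{14}{1} + \frac{6}{8}\right) + \left(15 + 0\right) \left(10 + 15\right)\right) 15\right) + D = \left(-2956 + \left(\left(\frac{14}{1} + \frac{6}{8}\right) + \left(15 + 0\right) \left(10 + 15\right)\right) 15\right) - 2258 = \left(-2956 + \left(\left(14 \cdot 1 + 6 \cdot \frac{1}{8}\right) + 15 \cdot 25\right) 15\right) - 2258 = \left(-2956 + \left(\left(14 + \frac{3}{4}\right) + 375\right) 15\right) - 2258 = \left(-2956 + \left(\frac{59}{4} + 375\right) 15\right) - 2258 = \left(-2956 + \frac{1559}{4} \cdot 15\right) - 2258 = \left(-2956 + \frac{23385}{4}\right) - 2258 = \frac{11561}{4} - 2258 = \frac{2529}{4}$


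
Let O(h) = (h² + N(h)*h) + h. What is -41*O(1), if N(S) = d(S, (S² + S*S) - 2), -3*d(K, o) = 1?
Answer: -205/3 ≈ -68.333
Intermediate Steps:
d(K, o) = -⅓ (d(K, o) = -⅓*1 = -⅓)
N(S) = -⅓
O(h) = h² + 2*h/3 (O(h) = (h² - h/3) + h = h² + 2*h/3)
-41*O(1) = -41*(2 + 3*1)/3 = -41*(2 + 3)/3 = -41*5/3 = -205/3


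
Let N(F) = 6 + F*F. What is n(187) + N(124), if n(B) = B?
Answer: 15569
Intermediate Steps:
N(F) = 6 + F²
n(187) + N(124) = 187 + (6 + 124²) = 187 + (6 + 15376) = 187 + 15382 = 15569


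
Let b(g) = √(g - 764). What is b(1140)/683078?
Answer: √94/341539 ≈ 2.8387e-5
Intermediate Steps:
b(g) = √(-764 + g)
b(1140)/683078 = √(-764 + 1140)/683078 = √376*(1/683078) = (2*√94)*(1/683078) = √94/341539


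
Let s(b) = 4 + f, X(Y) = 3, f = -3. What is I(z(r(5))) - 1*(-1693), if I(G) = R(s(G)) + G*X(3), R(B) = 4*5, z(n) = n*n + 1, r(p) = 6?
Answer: 1824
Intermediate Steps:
s(b) = 1 (s(b) = 4 - 3 = 1)
z(n) = 1 + n**2 (z(n) = n**2 + 1 = 1 + n**2)
R(B) = 20
I(G) = 20 + 3*G (I(G) = 20 + G*3 = 20 + 3*G)
I(z(r(5))) - 1*(-1693) = (20 + 3*(1 + 6**2)) - 1*(-1693) = (20 + 3*(1 + 36)) + 1693 = (20 + 3*37) + 1693 = (20 + 111) + 1693 = 131 + 1693 = 1824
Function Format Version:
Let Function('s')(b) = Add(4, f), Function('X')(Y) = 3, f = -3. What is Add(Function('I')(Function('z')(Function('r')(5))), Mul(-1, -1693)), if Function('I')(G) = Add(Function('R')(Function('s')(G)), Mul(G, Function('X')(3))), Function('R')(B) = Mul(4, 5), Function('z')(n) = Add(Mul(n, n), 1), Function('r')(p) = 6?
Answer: 1824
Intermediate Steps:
Function('s')(b) = 1 (Function('s')(b) = Add(4, -3) = 1)
Function('z')(n) = Add(1, Pow(n, 2)) (Function('z')(n) = Add(Pow(n, 2), 1) = Add(1, Pow(n, 2)))
Function('R')(B) = 20
Function('I')(G) = Add(20, Mul(3, G)) (Function('I')(G) = Add(20, Mul(G, 3)) = Add(20, Mul(3, G)))
Add(Function('I')(Function('z')(Function('r')(5))), Mul(-1, -1693)) = Add(Add(20, Mul(3, Add(1, Pow(6, 2)))), Mul(-1, -1693)) = Add(Add(20, Mul(3, Add(1, 36))), 1693) = Add(Add(20, Mul(3, 37)), 1693) = Add(Add(20, 111), 1693) = Add(131, 1693) = 1824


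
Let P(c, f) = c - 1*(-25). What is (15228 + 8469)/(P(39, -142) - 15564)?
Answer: -23697/15500 ≈ -1.5288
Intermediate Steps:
P(c, f) = 25 + c (P(c, f) = c + 25 = 25 + c)
(15228 + 8469)/(P(39, -142) - 15564) = (15228 + 8469)/((25 + 39) - 15564) = 23697/(64 - 15564) = 23697/(-15500) = 23697*(-1/15500) = -23697/15500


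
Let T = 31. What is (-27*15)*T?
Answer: -12555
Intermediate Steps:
(-27*15)*T = -27*15*31 = -405*31 = -12555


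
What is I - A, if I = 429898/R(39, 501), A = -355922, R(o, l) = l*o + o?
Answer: 3484335407/9789 ≈ 3.5594e+5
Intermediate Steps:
R(o, l) = o + l*o
I = 214949/9789 (I = 429898/((39*(1 + 501))) = 429898/((39*502)) = 429898/19578 = 429898*(1/19578) = 214949/9789 ≈ 21.958)
I - A = 214949/9789 - 1*(-355922) = 214949/9789 + 355922 = 3484335407/9789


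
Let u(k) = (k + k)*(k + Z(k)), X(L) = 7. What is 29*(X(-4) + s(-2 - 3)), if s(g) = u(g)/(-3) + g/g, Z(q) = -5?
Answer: -2204/3 ≈ -734.67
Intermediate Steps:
u(k) = 2*k*(-5 + k) (u(k) = (k + k)*(k - 5) = (2*k)*(-5 + k) = 2*k*(-5 + k))
s(g) = 1 - 2*g*(-5 + g)/3 (s(g) = (2*g*(-5 + g))/(-3) + g/g = (2*g*(-5 + g))*(-⅓) + 1 = -2*g*(-5 + g)/3 + 1 = 1 - 2*g*(-5 + g)/3)
29*(X(-4) + s(-2 - 3)) = 29*(7 + (1 - 2*(-2 - 3)*(-5 + (-2 - 3))/3)) = 29*(7 + (1 - ⅔*(-5)*(-5 - 5))) = 29*(7 + (1 - ⅔*(-5)*(-10))) = 29*(7 + (1 - 100/3)) = 29*(7 - 97/3) = 29*(-76/3) = -2204/3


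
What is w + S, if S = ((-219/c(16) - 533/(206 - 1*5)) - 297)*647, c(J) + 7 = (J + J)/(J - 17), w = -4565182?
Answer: -12425921665/2613 ≈ -4.7554e+6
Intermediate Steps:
c(J) = -7 + 2*J/(-17 + J) (c(J) = -7 + (J + J)/(J - 17) = -7 + (2*J)/(-17 + J) = -7 + 2*J/(-17 + J))
S = -497101099/2613 (S = ((-219*(-17 + 16)/(119 - 5*16) - 533/(206 - 1*5)) - 297)*647 = ((-219*(-1/(119 - 80)) - 533/(206 - 5)) - 297)*647 = ((-219/((-1*39)) - 533/201) - 297)*647 = ((-219/(-39) - 533*1/201) - 297)*647 = ((-219*(-1/39) - 533/201) - 297)*647 = ((73/13 - 533/201) - 297)*647 = (7744/2613 - 297)*647 = -768317/2613*647 = -497101099/2613 ≈ -1.9024e+5)
w + S = -4565182 - 497101099/2613 = -12425921665/2613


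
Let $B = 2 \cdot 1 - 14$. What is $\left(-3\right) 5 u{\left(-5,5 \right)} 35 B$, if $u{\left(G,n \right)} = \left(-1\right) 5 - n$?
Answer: $-63000$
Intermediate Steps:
$B = -12$ ($B = 2 - 14 = -12$)
$u{\left(G,n \right)} = -5 - n$
$\left(-3\right) 5 u{\left(-5,5 \right)} 35 B = \left(-3\right) 5 \left(-5 - 5\right) 35 \left(-12\right) = - 15 \left(-5 - 5\right) 35 \left(-12\right) = \left(-15\right) \left(-10\right) 35 \left(-12\right) = 150 \cdot 35 \left(-12\right) = 5250 \left(-12\right) = -63000$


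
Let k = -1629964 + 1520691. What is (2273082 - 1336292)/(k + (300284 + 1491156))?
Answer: 936790/1682167 ≈ 0.55689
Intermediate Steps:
k = -109273
(2273082 - 1336292)/(k + (300284 + 1491156)) = (2273082 - 1336292)/(-109273 + (300284 + 1491156)) = 936790/(-109273 + 1791440) = 936790/1682167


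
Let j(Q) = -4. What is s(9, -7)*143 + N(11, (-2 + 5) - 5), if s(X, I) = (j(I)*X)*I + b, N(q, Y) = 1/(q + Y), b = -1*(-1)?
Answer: 325612/9 ≈ 36179.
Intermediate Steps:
b = 1
N(q, Y) = 1/(Y + q)
s(X, I) = 1 - 4*I*X (s(X, I) = (-4*X)*I + 1 = -4*I*X + 1 = 1 - 4*I*X)
s(9, -7)*143 + N(11, (-2 + 5) - 5) = (1 - 4*(-7)*9)*143 + 1/(((-2 + 5) - 5) + 11) = (1 + 252)*143 + 1/((3 - 5) + 11) = 253*143 + 1/(-2 + 11) = 36179 + 1/9 = 36179 + ⅑ = 325612/9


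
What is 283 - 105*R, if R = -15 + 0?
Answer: 1858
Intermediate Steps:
R = -15
283 - 105*R = 283 - 105*(-15) = 283 + 1575 = 1858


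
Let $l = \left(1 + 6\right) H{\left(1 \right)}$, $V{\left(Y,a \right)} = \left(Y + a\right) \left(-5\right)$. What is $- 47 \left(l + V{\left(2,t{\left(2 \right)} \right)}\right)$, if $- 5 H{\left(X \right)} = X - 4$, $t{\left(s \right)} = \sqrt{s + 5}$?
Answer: $\frac{1363}{5} + 235 \sqrt{7} \approx 894.35$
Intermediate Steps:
$t{\left(s \right)} = \sqrt{5 + s}$
$H{\left(X \right)} = \frac{4}{5} - \frac{X}{5}$ ($H{\left(X \right)} = - \frac{X - 4}{5} = - \frac{-4 + X}{5} = \frac{4}{5} - \frac{X}{5}$)
$V{\left(Y,a \right)} = - 5 Y - 5 a$
$l = \frac{21}{5}$ ($l = \left(1 + 6\right) \left(\frac{4}{5} - \frac{1}{5}\right) = 7 \left(\frac{4}{5} - \frac{1}{5}\right) = 7 \cdot \frac{3}{5} = \frac{21}{5} \approx 4.2$)
$- 47 \left(l + V{\left(2,t{\left(2 \right)} \right)}\right) = - 47 \left(\frac{21}{5} - \left(10 + 5 \sqrt{5 + 2}\right)\right) = - 47 \left(\frac{21}{5} - \left(10 + 5 \sqrt{7}\right)\right) = - 47 \left(- \frac{29}{5} - 5 \sqrt{7}\right) = \frac{1363}{5} + 235 \sqrt{7}$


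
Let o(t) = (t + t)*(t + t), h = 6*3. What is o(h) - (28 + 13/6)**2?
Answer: 13895/36 ≈ 385.97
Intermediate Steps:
h = 18
o(t) = 4*t**2 (o(t) = (2*t)*(2*t) = 4*t**2)
o(h) - (28 + 13/6)**2 = 4*18**2 - (28 + 13/6)**2 = 4*324 - (28 + 13*(1/6))**2 = 1296 - (28 + 13/6)**2 = 1296 - (181/6)**2 = 1296 - 1*32761/36 = 1296 - 32761/36 = 13895/36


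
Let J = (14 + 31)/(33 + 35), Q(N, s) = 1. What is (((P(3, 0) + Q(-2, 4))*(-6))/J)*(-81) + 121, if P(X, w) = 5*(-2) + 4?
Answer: -3551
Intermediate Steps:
P(X, w) = -6 (P(X, w) = -10 + 4 = -6)
J = 45/68 ≈ 0.66177
(((P(3, 0) + Q(-2, 4))*(-6))/J)*(-81) + 121 = (((-6 + 1)*(-6))/(45/68))*(-81) + 121 = (-5*(-6)*(68/45))*(-81) + 121 = (30*(68/45))*(-81) + 121 = (136/3)*(-81) + 121 = -3672 + 121 = -3551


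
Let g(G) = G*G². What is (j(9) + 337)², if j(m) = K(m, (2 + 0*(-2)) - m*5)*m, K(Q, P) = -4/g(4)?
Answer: 28976689/256 ≈ 1.1319e+5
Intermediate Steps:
g(G) = G³
K(Q, P) = -1/16 (K(Q, P) = -4/(4³) = -4/64 = -4*1/64 = -1/16)
j(m) = -m/16
(j(9) + 337)² = (-1/16*9 + 337)² = (-9/16 + 337)² = (5383/16)² = 28976689/256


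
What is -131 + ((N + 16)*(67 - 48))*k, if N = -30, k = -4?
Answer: 933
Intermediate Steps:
-131 + ((N + 16)*(67 - 48))*k = -131 + ((-30 + 16)*(67 - 48))*(-4) = -131 - 14*19*(-4) = -131 - 266*(-4) = -131 + 1064 = 933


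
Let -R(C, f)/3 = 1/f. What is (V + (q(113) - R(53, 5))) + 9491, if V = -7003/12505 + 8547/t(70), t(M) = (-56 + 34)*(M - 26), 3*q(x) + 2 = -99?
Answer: 6238533305/660264 ≈ 9448.5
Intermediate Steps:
q(x) = -101/3 (q(x) = -⅔ + (⅓)*(-99) = -⅔ - 33 = -101/3)
R(C, f) = -3/f
t(M) = 572 - 22*M (t(M) = -22*(-26 + M) = 572 - 22*M)
V = -10332649/1100440 (V = -7003/12505 + 8547/(572 - 22*70) = -7003*1/12505 + 8547/(572 - 1540) = -7003/12505 + 8547/(-968) = -7003/12505 + 8547*(-1/968) = -7003/12505 - 777/88 = -10332649/1100440 ≈ -9.3896)
(V + (q(113) - R(53, 5))) + 9491 = (-10332649/1100440 + (-101/3 - (-3)/5)) + 9491 = (-10332649/1100440 + (-101/3 - 1*(-⅗))) + 9491 = (-10332649/1100440 + (-101/3 + ⅗)) + 9491 = (-10332649/1100440 - 496/15) + 9491 = -28032319/660264 + 9491 = 6238533305/660264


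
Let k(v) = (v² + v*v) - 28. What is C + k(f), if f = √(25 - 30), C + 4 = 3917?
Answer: 3875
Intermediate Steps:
C = 3913 (C = -4 + 3917 = 3913)
f = I*√5 (f = √(-5) = I*√5 ≈ 2.2361*I)
k(v) = -28 + 2*v² (k(v) = (v² + v²) - 28 = 2*v² - 28 = -28 + 2*v²)
C + k(f) = 3913 + (-28 + 2*(I*√5)²) = 3913 + (-28 + 2*(-5)) = 3913 + (-28 - 10) = 3913 - 38 = 3875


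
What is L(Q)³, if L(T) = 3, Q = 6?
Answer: 27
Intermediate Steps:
L(Q)³ = 3³ = 27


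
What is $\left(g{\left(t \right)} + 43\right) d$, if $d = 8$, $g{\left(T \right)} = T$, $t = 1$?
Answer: $352$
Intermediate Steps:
$\left(g{\left(t \right)} + 43\right) d = \left(1 + 43\right) 8 = 44 \cdot 8 = 352$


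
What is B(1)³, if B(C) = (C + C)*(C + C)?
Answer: 64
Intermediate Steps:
B(C) = 4*C² (B(C) = (2*C)*(2*C) = 4*C²)
B(1)³ = (4*1²)³ = (4*1)³ = 4³ = 64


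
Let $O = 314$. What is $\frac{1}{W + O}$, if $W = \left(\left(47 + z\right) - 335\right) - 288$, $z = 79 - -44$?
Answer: $- \frac{1}{139} \approx -0.0071942$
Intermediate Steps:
$z = 123$ ($z = 79 + 44 = 123$)
$W = -453$ ($W = \left(\left(47 + 123\right) - 335\right) - 288 = \left(170 - 335\right) - 288 = -165 - 288 = -453$)
$\frac{1}{W + O} = \frac{1}{-453 + 314} = \frac{1}{-139} = - \frac{1}{139}$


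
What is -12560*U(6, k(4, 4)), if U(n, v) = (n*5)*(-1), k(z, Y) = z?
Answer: 376800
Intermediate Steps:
U(n, v) = -5*n (U(n, v) = (5*n)*(-1) = -5*n)
-12560*U(6, k(4, 4)) = -(-62800)*6 = -12560*(-30) = 376800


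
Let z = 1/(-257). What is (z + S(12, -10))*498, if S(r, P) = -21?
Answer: -2688204/257 ≈ -10460.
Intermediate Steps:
z = -1/257 ≈ -0.0038911
(z + S(12, -10))*498 = (-1/257 - 21)*498 = -5398/257*498 = -2688204/257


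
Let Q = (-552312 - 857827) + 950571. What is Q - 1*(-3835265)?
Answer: 3375697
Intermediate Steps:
Q = -459568 (Q = -1410139 + 950571 = -459568)
Q - 1*(-3835265) = -459568 - 1*(-3835265) = -459568 + 3835265 = 3375697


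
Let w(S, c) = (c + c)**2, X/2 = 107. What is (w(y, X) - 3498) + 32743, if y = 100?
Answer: 212429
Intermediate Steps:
X = 214 (X = 2*107 = 214)
w(S, c) = 4*c**2 (w(S, c) = (2*c)**2 = 4*c**2)
(w(y, X) - 3498) + 32743 = (4*214**2 - 3498) + 32743 = (4*45796 - 3498) + 32743 = (183184 - 3498) + 32743 = 179686 + 32743 = 212429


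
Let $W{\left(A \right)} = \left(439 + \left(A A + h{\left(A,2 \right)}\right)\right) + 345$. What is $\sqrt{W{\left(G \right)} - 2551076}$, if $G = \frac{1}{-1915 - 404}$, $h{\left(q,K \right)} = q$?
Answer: $\frac{i \sqrt{13714860858530}}{2319} \approx 1597.0 i$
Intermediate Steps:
$G = - \frac{1}{2319}$ ($G = \frac{1}{-1915 - 404} = \frac{1}{-2319} = - \frac{1}{2319} \approx -0.00043122$)
$W{\left(A \right)} = 784 + A + A^{2}$ ($W{\left(A \right)} = \left(439 + \left(A A + A\right)\right) + 345 = \left(439 + \left(A^{2} + A\right)\right) + 345 = \left(439 + \left(A + A^{2}\right)\right) + 345 = \left(439 + A + A^{2}\right) + 345 = 784 + A + A^{2}$)
$\sqrt{W{\left(G \right)} - 2551076} = \sqrt{\left(784 - \frac{1}{2319} + \left(- \frac{1}{2319}\right)^{2}\right) - 2551076} = \sqrt{\left(784 - \frac{1}{2319} + \frac{1}{5377761}\right) - 2551076} = \sqrt{\frac{4216162306}{5377761} - 2551076} = \sqrt{- \frac{13714860858530}{5377761}} = \frac{i \sqrt{13714860858530}}{2319}$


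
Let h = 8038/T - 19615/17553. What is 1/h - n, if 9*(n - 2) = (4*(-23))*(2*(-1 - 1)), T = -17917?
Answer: -192948199943/4432796721 ≈ -43.527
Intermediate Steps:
h = -492532969/314497101 (h = 8038/(-17917) - 19615/17553 = 8038*(-1/17917) - 19615*1/17553 = -8038/17917 - 19615/17553 = -492532969/314497101 ≈ -1.5661)
n = 386/9 (n = 2 + ((4*(-23))*(2*(-1 - 1)))/9 = 2 + (-184*(-2))/9 = 2 + (-92*(-4))/9 = 2 + (⅑)*368 = 2 + 368/9 = 386/9 ≈ 42.889)
1/h - n = 1/(-492532969/314497101) - 1*386/9 = -314497101/492532969 - 386/9 = -192948199943/4432796721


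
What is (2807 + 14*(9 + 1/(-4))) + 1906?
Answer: 9671/2 ≈ 4835.5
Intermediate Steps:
(2807 + 14*(9 + 1/(-4))) + 1906 = (2807 + 14*(9 - ¼)) + 1906 = (2807 + 14*(35/4)) + 1906 = (2807 + 245/2) + 1906 = 5859/2 + 1906 = 9671/2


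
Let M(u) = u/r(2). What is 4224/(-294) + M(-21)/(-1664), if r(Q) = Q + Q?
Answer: -4684795/326144 ≈ -14.364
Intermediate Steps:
r(Q) = 2*Q
M(u) = u/4 (M(u) = u/((2*2)) = u/4)
4224/(-294) + M(-21)/(-1664) = 4224/(-294) + ((¼)*(-21))/(-1664) = 4224*(-1/294) - 21/4*(-1/1664) = -704/49 + 21/6656 = -4684795/326144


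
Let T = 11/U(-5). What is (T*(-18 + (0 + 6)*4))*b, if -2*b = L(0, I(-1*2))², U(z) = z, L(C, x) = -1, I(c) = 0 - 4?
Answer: 33/5 ≈ 6.6000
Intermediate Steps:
I(c) = -4
T = -11/5 (T = 11/(-5) = 11*(-⅕) = -11/5 ≈ -2.2000)
b = -½ (b = -½*(-1)² = -½*1 = -½ ≈ -0.50000)
(T*(-18 + (0 + 6)*4))*b = -11*(-18 + (0 + 6)*4)/5*(-½) = -11*(-18 + 6*4)/5*(-½) = -11*(-18 + 24)/5*(-½) = -11/5*6*(-½) = -66/5*(-½) = 33/5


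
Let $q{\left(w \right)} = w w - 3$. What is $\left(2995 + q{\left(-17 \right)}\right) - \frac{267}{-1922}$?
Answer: $\frac{6306349}{1922} \approx 3281.1$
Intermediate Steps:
$q{\left(w \right)} = -3 + w^{2}$ ($q{\left(w \right)} = w^{2} - 3 = -3 + w^{2}$)
$\left(2995 + q{\left(-17 \right)}\right) - \frac{267}{-1922} = \left(2995 - \left(3 - \left(-17\right)^{2}\right)\right) - \frac{267}{-1922} = \left(2995 + \left(-3 + 289\right)\right) - - \frac{267}{1922} = \left(2995 + 286\right) + \frac{267}{1922} = 3281 + \frac{267}{1922} = \frac{6306349}{1922}$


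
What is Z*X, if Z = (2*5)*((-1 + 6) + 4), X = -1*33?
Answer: -2970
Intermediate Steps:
X = -33
Z = 90 (Z = 10*(5 + 4) = 10*9 = 90)
Z*X = 90*(-33) = -2970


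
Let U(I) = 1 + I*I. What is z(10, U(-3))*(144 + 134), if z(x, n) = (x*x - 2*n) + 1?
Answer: 22518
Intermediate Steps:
U(I) = 1 + I²
z(x, n) = 1 + x² - 2*n (z(x, n) = (x² - 2*n) + 1 = 1 + x² - 2*n)
z(10, U(-3))*(144 + 134) = (1 + 10² - 2*(1 + (-3)²))*(144 + 134) = (1 + 100 - 2*(1 + 9))*278 = (1 + 100 - 2*10)*278 = (1 + 100 - 20)*278 = 81*278 = 22518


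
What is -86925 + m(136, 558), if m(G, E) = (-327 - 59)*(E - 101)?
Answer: -263327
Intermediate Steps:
m(G, E) = 38986 - 386*E (m(G, E) = -386*(-101 + E) = 38986 - 386*E)
-86925 + m(136, 558) = -86925 + (38986 - 386*558) = -86925 + (38986 - 215388) = -86925 - 176402 = -263327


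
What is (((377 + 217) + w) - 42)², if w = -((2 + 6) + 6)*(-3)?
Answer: 352836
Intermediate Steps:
w = 42 (w = -(8 + 6)*(-3) = -1*14*(-3) = -14*(-3) = 42)
(((377 + 217) + w) - 42)² = (((377 + 217) + 42) - 42)² = ((594 + 42) - 42)² = (636 - 42)² = 594² = 352836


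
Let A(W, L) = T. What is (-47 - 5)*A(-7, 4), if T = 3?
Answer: -156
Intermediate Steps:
A(W, L) = 3
(-47 - 5)*A(-7, 4) = (-47 - 5)*3 = -52*3 = -156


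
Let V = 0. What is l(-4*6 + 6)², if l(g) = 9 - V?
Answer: 81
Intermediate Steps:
l(g) = 9 (l(g) = 9 - 1*0 = 9 + 0 = 9)
l(-4*6 + 6)² = 9² = 81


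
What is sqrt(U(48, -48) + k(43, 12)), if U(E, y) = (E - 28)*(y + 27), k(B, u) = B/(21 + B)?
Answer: I*sqrt(26837)/8 ≈ 20.478*I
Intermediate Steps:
U(E, y) = (-28 + E)*(27 + y)
sqrt(U(48, -48) + k(43, 12)) = sqrt((-756 - 28*(-48) + 27*48 + 48*(-48)) + 43/(21 + 43)) = sqrt((-756 + 1344 + 1296 - 2304) + 43/64) = sqrt(-420 + 43*(1/64)) = sqrt(-420 + 43/64) = sqrt(-26837/64) = I*sqrt(26837)/8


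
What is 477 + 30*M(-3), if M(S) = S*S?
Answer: 747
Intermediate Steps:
M(S) = S²
477 + 30*M(-3) = 477 + 30*(-3)² = 477 + 30*9 = 477 + 270 = 747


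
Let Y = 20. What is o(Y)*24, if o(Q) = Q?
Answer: 480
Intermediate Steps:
o(Y)*24 = 20*24 = 480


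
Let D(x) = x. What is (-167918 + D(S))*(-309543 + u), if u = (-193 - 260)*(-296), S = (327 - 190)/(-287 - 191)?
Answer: 14082885223155/478 ≈ 2.9462e+10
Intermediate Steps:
S = -137/478 (S = 137/(-478) = 137*(-1/478) = -137/478 ≈ -0.28661)
u = 134088 (u = -453*(-296) = 134088)
(-167918 + D(S))*(-309543 + u) = (-167918 - 137/478)*(-309543 + 134088) = -80264941/478*(-175455) = 14082885223155/478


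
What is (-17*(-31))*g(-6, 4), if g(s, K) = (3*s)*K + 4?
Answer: -35836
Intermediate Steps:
g(s, K) = 4 + 3*K*s (g(s, K) = 3*K*s + 4 = 4 + 3*K*s)
(-17*(-31))*g(-6, 4) = (-17*(-31))*(4 + 3*4*(-6)) = 527*(4 - 72) = 527*(-68) = -35836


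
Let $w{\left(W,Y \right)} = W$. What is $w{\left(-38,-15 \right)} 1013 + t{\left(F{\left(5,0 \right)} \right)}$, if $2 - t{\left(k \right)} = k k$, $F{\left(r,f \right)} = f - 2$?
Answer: $-38496$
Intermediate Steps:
$F{\left(r,f \right)} = -2 + f$
$t{\left(k \right)} = 2 - k^{2}$ ($t{\left(k \right)} = 2 - k k = 2 - k^{2}$)
$w{\left(-38,-15 \right)} 1013 + t{\left(F{\left(5,0 \right)} \right)} = \left(-38\right) 1013 + \left(2 - \left(-2 + 0\right)^{2}\right) = -38494 + \left(2 - \left(-2\right)^{2}\right) = -38494 + \left(2 - 4\right) = -38494 - 2 = -38496$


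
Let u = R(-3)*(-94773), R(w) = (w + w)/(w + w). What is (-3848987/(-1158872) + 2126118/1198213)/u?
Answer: -7075804879127/131599465457387928 ≈ -5.3768e-5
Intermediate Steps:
R(w) = 1 (R(w) = (2*w)/((2*w)) = (2*w)*(1/(2*w)) = 1)
u = -94773 (u = 1*(-94773) = -94773)
(-3848987/(-1158872) + 2126118/1198213)/u = (-3848987/(-1158872) + 2126118/1198213)/(-94773) = (-3848987*(-1/1158872) + 2126118*(1/1198213))*(-1/94773) = (3848987/1158872 + 2126118/1198213)*(-1/94773) = (7075804879127/1388575495736)*(-1/94773) = -7075804879127/131599465457387928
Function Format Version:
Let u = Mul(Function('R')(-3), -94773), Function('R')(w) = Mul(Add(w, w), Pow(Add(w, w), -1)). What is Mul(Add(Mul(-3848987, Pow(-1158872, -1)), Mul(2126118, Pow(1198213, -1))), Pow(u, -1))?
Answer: Rational(-7075804879127, 131599465457387928) ≈ -5.3768e-5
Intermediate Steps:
Function('R')(w) = 1 (Function('R')(w) = Mul(Mul(2, w), Pow(Mul(2, w), -1)) = Mul(Mul(2, w), Mul(Rational(1, 2), Pow(w, -1))) = 1)
u = -94773 (u = Mul(1, -94773) = -94773)
Mul(Add(Mul(-3848987, Pow(-1158872, -1)), Mul(2126118, Pow(1198213, -1))), Pow(u, -1)) = Mul(Add(Mul(-3848987, Pow(-1158872, -1)), Mul(2126118, Pow(1198213, -1))), Pow(-94773, -1)) = Mul(Add(Mul(-3848987, Rational(-1, 1158872)), Mul(2126118, Rational(1, 1198213))), Rational(-1, 94773)) = Mul(Add(Rational(3848987, 1158872), Rational(2126118, 1198213)), Rational(-1, 94773)) = Mul(Rational(7075804879127, 1388575495736), Rational(-1, 94773)) = Rational(-7075804879127, 131599465457387928)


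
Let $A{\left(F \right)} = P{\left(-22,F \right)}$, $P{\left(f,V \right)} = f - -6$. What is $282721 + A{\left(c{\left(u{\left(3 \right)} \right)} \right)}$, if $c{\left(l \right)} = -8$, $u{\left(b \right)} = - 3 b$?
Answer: $282705$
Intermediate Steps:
$P{\left(f,V \right)} = 6 + f$ ($P{\left(f,V \right)} = f + 6 = 6 + f$)
$A{\left(F \right)} = -16$ ($A{\left(F \right)} = 6 - 22 = -16$)
$282721 + A{\left(c{\left(u{\left(3 \right)} \right)} \right)} = 282721 - 16 = 282705$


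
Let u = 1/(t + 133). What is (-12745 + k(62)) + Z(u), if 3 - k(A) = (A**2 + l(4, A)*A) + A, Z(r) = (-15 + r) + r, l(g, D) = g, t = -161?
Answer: -236755/14 ≈ -16911.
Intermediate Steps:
u = -1/28 (u = 1/(-161 + 133) = 1/(-28) = -1/28 ≈ -0.035714)
Z(r) = -15 + 2*r
k(A) = 3 - A**2 - 5*A (k(A) = 3 - ((A**2 + 4*A) + A) = 3 - (A**2 + 5*A) = 3 + (-A**2 - 5*A) = 3 - A**2 - 5*A)
(-12745 + k(62)) + Z(u) = (-12745 + (3 - 1*62**2 - 5*62)) + (-15 + 2*(-1/28)) = (-12745 + (3 - 1*3844 - 310)) + (-15 - 1/14) = (-12745 + (3 - 3844 - 310)) - 211/14 = (-12745 - 4151) - 211/14 = -16896 - 211/14 = -236755/14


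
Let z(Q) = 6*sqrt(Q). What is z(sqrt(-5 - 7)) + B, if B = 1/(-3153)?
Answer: -1/3153 + 6*3**(1/4)*(1 + I) ≈ 7.8961 + 7.8964*I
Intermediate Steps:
B = -1/3153 ≈ -0.00031716
z(sqrt(-5 - 7)) + B = 6*sqrt(sqrt(-5 - 7)) - 1/3153 = 6*sqrt(sqrt(-12)) - 1/3153 = 6*sqrt(2*I*sqrt(3)) - 1/3153 = 6*(sqrt(2)*3**(1/4)*sqrt(I)) - 1/3153 = 6*sqrt(2)*3**(1/4)*sqrt(I) - 1/3153 = -1/3153 + 6*sqrt(2)*3**(1/4)*sqrt(I)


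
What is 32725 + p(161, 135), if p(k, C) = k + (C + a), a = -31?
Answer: 32990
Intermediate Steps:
p(k, C) = -31 + C + k (p(k, C) = k + (C - 31) = k + (-31 + C) = -31 + C + k)
32725 + p(161, 135) = 32725 + (-31 + 135 + 161) = 32725 + 265 = 32990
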